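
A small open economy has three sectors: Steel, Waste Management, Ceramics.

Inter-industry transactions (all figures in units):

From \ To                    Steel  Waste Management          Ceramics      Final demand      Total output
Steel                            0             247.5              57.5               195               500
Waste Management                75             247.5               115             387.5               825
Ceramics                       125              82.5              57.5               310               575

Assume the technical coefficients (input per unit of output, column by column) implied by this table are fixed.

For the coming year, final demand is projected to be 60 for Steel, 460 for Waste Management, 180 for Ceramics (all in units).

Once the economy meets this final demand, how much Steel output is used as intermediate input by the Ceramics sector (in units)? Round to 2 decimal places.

z_13 = 39.18

Technical coefficients a_ij = z_ij / X_j:
  a_11 = 0/500 = 0.00, a_21 = 75/500 = 0.15, a_31 = 125/500 = 0.25
  a_12 = 247.5/825 = 0.30, a_22 = 247.5/825 = 0.30, a_32 = 82.5/825 = 0.10
  a_13 = 57.5/575 = 0.10, a_23 = 115/575 = 0.20, a_33 = 57.5/575 = 0.10
I − A =
  [   1.00    -0.30    -0.10]
  [  -0.15     0.70    -0.20]
  [  -0.25    -0.10     0.90]
Cofactors of I−A, C_ij = (−1)^(i+j)·(minor ij) (rows/columns in the sector order above):
  C_11 = (0.70)(0.90) − (-0.20)(-0.10) = 0.6100
  C_12 = −[(-0.15)(0.90) − (-0.20)(-0.25)] = 0.1850
  C_13 = (-0.15)(-0.10) − (0.70)(-0.25) = 0.1900
  C_21 = −[(-0.30)(0.90) − (-0.10)(-0.10)] = 0.2800
  C_22 = (1.00)(0.90) − (-0.10)(-0.25) = 0.8750
  C_23 = −[(1.00)(-0.10) − (-0.30)(-0.25)] = 0.1750
  C_31 = (-0.30)(-0.20) − (-0.10)(0.70) = 0.1300
  C_32 = −[(1.00)(-0.20) − (-0.10)(-0.15)] = 0.2150
  C_33 = (1.00)(0.70) − (-0.30)(-0.15) = 0.6550
det(I−A) = Σ_j (I−A)_1j·C_1j = (1.00)(0.6100) + (-0.30)(0.1850) + (-0.10)(0.1900) = 0.5355
adj(I−A) = Cᵀ =
  [ 0.6100   0.2800   0.1300]
  [ 0.1850   0.8750   0.2150]
  [ 0.1900   0.1750   0.6550]
(I − A)⁻¹ = adj(I−A) / det(I−A) ≈
  [   1.1391     0.5229     0.2428]
  [   0.3455     1.6340     0.4015]
  [   0.3548     0.3268     1.2232]
First solve x = (I − A)⁻¹ d = adj(I−A)·d / det(I−A); in particular x_3 = (0.1900·60 + 0.1750·460 + 0.6550·180) / 0.5355 = 209.80 / 0.5355 ≈ 391.7834.
Intermediate flow from 1 to 3: z_13 = a_13 · x_3 = 0.10 × 209.80 / 0.5355 = 20.98 / 0.5355 ≈ 39.18.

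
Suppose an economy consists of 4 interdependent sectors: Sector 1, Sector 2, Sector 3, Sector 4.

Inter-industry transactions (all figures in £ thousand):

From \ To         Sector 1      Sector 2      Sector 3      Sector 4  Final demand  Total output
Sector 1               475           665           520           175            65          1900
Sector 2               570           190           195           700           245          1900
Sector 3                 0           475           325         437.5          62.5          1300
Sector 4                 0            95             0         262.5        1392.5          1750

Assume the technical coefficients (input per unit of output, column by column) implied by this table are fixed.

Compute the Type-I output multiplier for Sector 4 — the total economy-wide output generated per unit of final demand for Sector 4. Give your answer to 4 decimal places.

m_4 = 4.0573

Technical coefficients a_ij = z_ij / X_j:
  a_11 = 475/1900 = 0.25, a_21 = 570/1900 = 0.30, a_31 = 0/1900 = 0.00, a_41 = 0/1900 = 0.00
  a_12 = 665/1900 = 0.35, a_22 = 190/1900 = 0.10, a_32 = 475/1900 = 0.25, a_42 = 95/1900 = 0.05
  a_13 = 520/1300 = 0.40, a_23 = 195/1300 = 0.15, a_33 = 325/1300 = 0.25, a_43 = 0/1300 = 0.00
  a_14 = 175/1750 = 0.10, a_24 = 700/1750 = 0.40, a_34 = 437.5/1750 = 0.25, a_44 = 262.5/1750 = 0.15
I − A =
  [   0.75    -0.35    -0.40    -0.10]
  [  -0.30     0.90    -0.15    -0.40]
  [   0.00    -0.25     0.75    -0.25]
  [   0.00    -0.05     0.00     0.85]
Compute the cofactors C_ij = (−1)^(i+j)·(3×3 minor ij) of I−A; the adjugate is their transpose:
adj(I−A) = Cᵀ =
  [ 0.525000   0.316875   0.343375   0.311875]
  [ 0.191250   0.478125   0.197625   0.305625]
  [ 0.067500   0.168750   0.468000   0.225000]
  [ 0.011250   0.028125   0.011625   0.369375]
det(I−A) = Σ_j (I−A)_1j·C_1j = (0.75)(0.525000) + (-0.35)(0.191250) + (-0.40)(0.067500) + (-0.10)(0.011250) = 0.2986875
(I − A)⁻¹ = adj(I−A) / det(I−A) ≈
  [   1.75769     1.06089     1.14961     1.04415]
  [   0.64030     1.60075     0.66164     1.02323]
  [   0.22599     0.56497     1.56685     0.75330]
  [   0.03766     0.09416     0.03892     1.23666]
The output multiplier for sector j is the column-j sum of the Leontief inverse (I − A)⁻¹ = adj(I−A) / det(I−A).
Column 4 of adj(I−A): (0.311875, 0.305625, 0.225000, 0.369375); det(I−A) = 0.2986875.
m_4 = (0.311875 + 0.305625 + 0.225000 + 0.369375) / 0.2986875 = 1.211875 / 0.2986875 ≈ 4.0573.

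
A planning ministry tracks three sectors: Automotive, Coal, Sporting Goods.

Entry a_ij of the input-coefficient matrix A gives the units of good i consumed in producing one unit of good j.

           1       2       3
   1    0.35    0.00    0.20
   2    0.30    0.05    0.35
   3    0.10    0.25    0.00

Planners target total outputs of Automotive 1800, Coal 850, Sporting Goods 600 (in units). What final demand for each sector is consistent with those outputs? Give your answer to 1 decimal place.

d_1 = 1050.0, d_2 = 57.5, d_3 = 207.5

I − A =
  [   0.65     0.00    -0.20]
  [  -0.30     0.95    -0.35]
  [  -0.10    -0.25     1.00]
d = (I − A) x:
  d_1 = (+0.65)·1800 + (+0.00)·850 + (-0.20)·600 = 1050.0
  d_2 = (-0.30)·1800 + (+0.95)·850 + (-0.35)·600 = 57.5
  d_3 = (-0.10)·1800 + (-0.25)·850 + (+1.00)·600 = 207.5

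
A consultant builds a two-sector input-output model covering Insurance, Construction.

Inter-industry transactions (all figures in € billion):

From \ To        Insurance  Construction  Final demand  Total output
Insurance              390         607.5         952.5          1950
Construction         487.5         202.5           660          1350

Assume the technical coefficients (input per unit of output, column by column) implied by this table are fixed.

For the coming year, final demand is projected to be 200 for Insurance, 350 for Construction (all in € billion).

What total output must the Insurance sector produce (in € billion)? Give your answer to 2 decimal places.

x_1 = 577.09

Technical coefficients a_ij = z_ij / X_j:
  a_11 = 390/1950 = 0.20, a_21 = 487.5/1950 = 0.25
  a_12 = 607.5/1350 = 0.45, a_22 = 202.5/1350 = 0.15
I − A =
  [   0.80    -0.45]
  [  -0.25     0.85]
det(I−A) = (0.80)(0.85) − (-0.45)(-0.25) = 0.5675
adj(I−A) = [[0.85, 0.45], [0.25, 0.80]]
(I − A)⁻¹ = adj(I−A) / det(I−A) ≈
  [   1.4978     0.7930]
  [   0.4405     1.4097]
x = (I − A)⁻¹ d = adj(I−A)·d / det(I−A), with det(I−A) = 0.5675:
  x_1 = (0.85·200 + 0.45·350) / 0.5675 = 327.50 / 0.5675 ≈ 577.09
  x_2 = (0.25·200 + 0.80·350) / 0.5675 = 330.00 / 0.5675 ≈ 581.50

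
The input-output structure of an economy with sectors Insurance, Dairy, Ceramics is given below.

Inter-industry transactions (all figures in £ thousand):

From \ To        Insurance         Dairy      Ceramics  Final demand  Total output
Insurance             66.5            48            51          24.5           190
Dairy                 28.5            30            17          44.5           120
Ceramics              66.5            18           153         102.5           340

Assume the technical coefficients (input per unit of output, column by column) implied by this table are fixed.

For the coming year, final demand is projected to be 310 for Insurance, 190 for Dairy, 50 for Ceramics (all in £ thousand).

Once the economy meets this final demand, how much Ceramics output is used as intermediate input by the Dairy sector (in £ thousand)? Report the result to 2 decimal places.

Technical coefficients a_ij = z_ij / X_j:
  a_II = 66.5/190 = 0.35, a_DI = 28.5/190 = 0.15, a_CI = 66.5/190 = 0.35
  a_ID = 48/120 = 0.40, a_DD = 30/120 = 0.25, a_CD = 18/120 = 0.15
  a_IC = 51/340 = 0.15, a_DC = 17/340 = 0.05, a_CC = 153/340 = 0.45
I − A =
  [   0.65    -0.40    -0.15]
  [  -0.15     0.75    -0.05]
  [  -0.35    -0.15     0.55]
Cofactors of I−A, C_ij = (−1)^(i+j)·(minor ij) (rows/columns in the sector order above):
  C_11 = (0.75)(0.55) − (-0.05)(-0.15) = 0.4050
  C_12 = −[(-0.15)(0.55) − (-0.05)(-0.35)] = 0.1000
  C_13 = (-0.15)(-0.15) − (0.75)(-0.35) = 0.2850
  C_21 = −[(-0.40)(0.55) − (-0.15)(-0.15)] = 0.2425
  C_22 = (0.65)(0.55) − (-0.15)(-0.35) = 0.3050
  C_23 = −[(0.65)(-0.15) − (-0.40)(-0.35)] = 0.2375
  C_31 = (-0.40)(-0.05) − (-0.15)(0.75) = 0.1325
  C_32 = −[(0.65)(-0.05) − (-0.15)(-0.15)] = 0.0550
  C_33 = (0.65)(0.75) − (-0.40)(-0.15) = 0.4275
det(I−A) = Σ_j (I−A)_1j·C_1j = (0.65)(0.4050) + (-0.40)(0.1000) + (-0.15)(0.2850) = 0.1805
adj(I−A) = Cᵀ =
  [ 0.4050   0.2425   0.1325]
  [ 0.1000   0.3050   0.0550]
  [ 0.2850   0.2375   0.4275]
(I − A)⁻¹ = adj(I−A) / det(I−A) ≈
  [   2.2438     1.3435     0.7341]
  [   0.5540     1.6898     0.3047]
  [   1.5789     1.3158     2.3684]
First solve x = (I − A)⁻¹ d = adj(I−A)·d / det(I−A); in particular x_D = (0.1000·310 + 0.3050·190 + 0.0550·50) / 0.1805 = 91.70 / 0.1805 ≈ 508.0332.
Intermediate flow from C to D: z_CD = a_CD · x_D = 0.15 × 91.70 / 0.1805 = 13.755 / 0.1805 ≈ 76.20.

z_CD = 76.20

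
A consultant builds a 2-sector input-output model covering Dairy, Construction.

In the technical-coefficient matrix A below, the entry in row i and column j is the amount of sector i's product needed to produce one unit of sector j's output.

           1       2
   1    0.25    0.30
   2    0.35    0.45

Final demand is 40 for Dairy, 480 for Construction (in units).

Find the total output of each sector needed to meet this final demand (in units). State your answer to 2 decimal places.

x_1 = 539.84, x_2 = 1216.26

I − A =
  [   0.75    -0.30]
  [  -0.35     0.55]
det(I−A) = (0.75)(0.55) − (-0.30)(-0.35) = 0.3075
adj(I−A) = [[0.55, 0.30], [0.35, 0.75]]
(I − A)⁻¹ = adj(I−A) / det(I−A) ≈
  [   1.7886     0.9756]
  [   1.1382     2.4390]
x = (I − A)⁻¹ d = adj(I−A)·d / det(I−A), with det(I−A) = 0.3075:
  x_1 = (0.55·40 + 0.30·480) / 0.3075 = 166.00 / 0.3075 ≈ 539.84
  x_2 = (0.35·40 + 0.75·480) / 0.3075 = 374.00 / 0.3075 ≈ 1216.26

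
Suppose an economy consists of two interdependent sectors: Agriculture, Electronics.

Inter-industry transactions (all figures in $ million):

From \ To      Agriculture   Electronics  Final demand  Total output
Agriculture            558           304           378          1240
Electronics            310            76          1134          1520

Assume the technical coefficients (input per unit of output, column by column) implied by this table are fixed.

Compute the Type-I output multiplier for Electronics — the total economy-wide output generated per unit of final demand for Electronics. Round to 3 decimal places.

m_2 = 1.587

Technical coefficients a_ij = z_ij / X_j:
  a_11 = 558/1240 = 0.45, a_21 = 310/1240 = 0.25
  a_12 = 304/1520 = 0.20, a_22 = 76/1520 = 0.05
I − A =
  [   0.55    -0.20]
  [  -0.25     0.95]
det(I−A) = (0.55)(0.95) − (-0.20)(-0.25) = 0.4725
adj(I−A) = [[0.95, 0.20], [0.25, 0.55]]
(I − A)⁻¹ = adj(I−A) / det(I−A) ≈
  [   2.0106     0.4233]
  [   0.5291     1.1640]
The output multiplier for sector j is the column-j sum of the Leontief inverse (I − A)⁻¹ = adj(I−A) / det(I−A).
Column 2 of adj(I−A): (0.20, 0.55); det(I−A) = 0.4725.
m_2 = (0.20 + 0.55) / 0.4725 = 0.75 / 0.4725 ≈ 1.587.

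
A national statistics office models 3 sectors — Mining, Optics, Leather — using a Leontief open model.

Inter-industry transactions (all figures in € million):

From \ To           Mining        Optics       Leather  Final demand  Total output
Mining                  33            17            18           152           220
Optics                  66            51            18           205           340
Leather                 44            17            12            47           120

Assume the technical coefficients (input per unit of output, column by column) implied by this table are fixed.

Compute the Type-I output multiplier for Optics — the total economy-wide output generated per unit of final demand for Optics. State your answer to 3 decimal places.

m_O = 1.397

Technical coefficients a_ij = z_ij / X_j:
  a_MM = 33/220 = 0.15, a_OM = 66/220 = 0.30, a_LM = 44/220 = 0.20
  a_MO = 17/340 = 0.05, a_OO = 51/340 = 0.15, a_LO = 17/340 = 0.05
  a_ML = 18/120 = 0.15, a_OL = 18/120 = 0.15, a_LL = 12/120 = 0.10
I − A =
  [   0.85    -0.05    -0.15]
  [  -0.30     0.85    -0.15]
  [  -0.20    -0.05     0.90]
Cofactors of I−A, C_ij = (−1)^(i+j)·(minor ij) (rows/columns in the sector order above):
  C_11 = (0.85)(0.90) − (-0.15)(-0.05) = 0.7575
  C_12 = −[(-0.30)(0.90) − (-0.15)(-0.20)] = 0.3000
  C_13 = (-0.30)(-0.05) − (0.85)(-0.20) = 0.1850
  C_21 = −[(-0.05)(0.90) − (-0.15)(-0.05)] = 0.0525
  C_22 = (0.85)(0.90) − (-0.15)(-0.20) = 0.7350
  C_23 = −[(0.85)(-0.05) − (-0.05)(-0.20)] = 0.0525
  C_31 = (-0.05)(-0.15) − (-0.15)(0.85) = 0.1350
  C_32 = −[(0.85)(-0.15) − (-0.15)(-0.30)] = 0.1725
  C_33 = (0.85)(0.85) − (-0.05)(-0.30) = 0.7075
det(I−A) = Σ_j (I−A)_1j·C_1j = (0.85)(0.7575) + (-0.05)(0.3000) + (-0.15)(0.1850) = 0.601125
adj(I−A) = Cᵀ =
  [ 0.7575   0.0525   0.1350]
  [ 0.3000   0.7350   0.1725]
  [ 0.1850   0.0525   0.7075]
(I − A)⁻¹ = adj(I−A) / det(I−A) ≈
  [   1.2601     0.0873     0.2246]
  [   0.4991     1.2227     0.2870]
  [   0.3078     0.0873     1.1770]
The output multiplier for sector j is the column-j sum of the Leontief inverse (I − A)⁻¹ = adj(I−A) / det(I−A).
Column O of adj(I−A): (0.0525, 0.7350, 0.0525); det(I−A) = 0.601125.
m_O = (0.0525 + 0.7350 + 0.0525) / 0.601125 = 0.84 / 0.601125 ≈ 1.397.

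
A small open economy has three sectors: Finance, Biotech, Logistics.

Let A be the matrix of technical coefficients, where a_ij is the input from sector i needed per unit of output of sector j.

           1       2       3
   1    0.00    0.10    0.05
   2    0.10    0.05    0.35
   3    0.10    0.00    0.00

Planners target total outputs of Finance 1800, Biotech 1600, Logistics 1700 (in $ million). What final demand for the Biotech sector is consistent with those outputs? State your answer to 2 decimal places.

I − A =
  [   1.00    -0.10    -0.05]
  [  -0.10     0.95    -0.35]
  [  -0.10     0.00     1.00]
d = (I − A) x:
  d_1 = (+1.00)·1800 + (-0.10)·1600 + (-0.05)·1700 = 1555.00
  d_2 = (-0.10)·1800 + (+0.95)·1600 + (-0.35)·1700 = 745.00
  d_3 = (-0.10)·1800 + (+0.00)·1600 + (+1.00)·1700 = 1520.00

d_2 = 745.00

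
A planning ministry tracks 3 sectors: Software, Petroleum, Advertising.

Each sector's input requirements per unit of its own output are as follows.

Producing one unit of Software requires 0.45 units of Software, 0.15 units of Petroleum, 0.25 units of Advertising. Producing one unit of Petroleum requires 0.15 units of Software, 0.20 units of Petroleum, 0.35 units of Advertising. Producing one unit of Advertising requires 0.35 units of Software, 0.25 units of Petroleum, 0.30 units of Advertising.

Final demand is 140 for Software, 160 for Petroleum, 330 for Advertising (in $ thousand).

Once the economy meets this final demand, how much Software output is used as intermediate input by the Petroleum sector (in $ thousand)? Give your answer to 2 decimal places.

z_SP = 137.06

I − A =
  [   0.55    -0.15    -0.35]
  [  -0.15     0.80    -0.25]
  [  -0.25    -0.35     0.70]
Cofactors of I−A, C_ij = (−1)^(i+j)·(minor ij) (rows/columns in the sector order above):
  C_11 = (0.80)(0.70) − (-0.25)(-0.35) = 0.4725
  C_12 = −[(-0.15)(0.70) − (-0.25)(-0.25)] = 0.1675
  C_13 = (-0.15)(-0.35) − (0.80)(-0.25) = 0.2525
  C_21 = −[(-0.15)(0.70) − (-0.35)(-0.35)] = 0.2275
  C_22 = (0.55)(0.70) − (-0.35)(-0.25) = 0.2975
  C_23 = −[(0.55)(-0.35) − (-0.15)(-0.25)] = 0.2300
  C_31 = (-0.15)(-0.25) − (-0.35)(0.80) = 0.3175
  C_32 = −[(0.55)(-0.25) − (-0.35)(-0.15)] = 0.1900
  C_33 = (0.55)(0.80) − (-0.15)(-0.15) = 0.4175
det(I−A) = Σ_j (I−A)_1j·C_1j = (0.55)(0.4725) + (-0.15)(0.1675) + (-0.35)(0.2525) = 0.146375
adj(I−A) = Cᵀ =
  [ 0.4725   0.2275   0.3175]
  [ 0.1675   0.2975   0.1900]
  [ 0.2525   0.2300   0.4175]
(I − A)⁻¹ = adj(I−A) / det(I−A) ≈
  [   3.2280     1.5542     2.1691]
  [   1.1443     2.0325     1.2980]
  [   1.7250     1.5713     2.8523]
First solve x = (I − A)⁻¹ d = adj(I−A)·d / det(I−A); in particular x_P = (0.1675·140 + 0.2975·160 + 0.1900·330) / 0.146375 = 133.75 / 0.146375 ≈ 913.7489.
Intermediate flow from S to P: z_SP = a_SP · x_P = 0.15 × 133.75 / 0.146375 = 20.0625 / 0.146375 ≈ 137.06.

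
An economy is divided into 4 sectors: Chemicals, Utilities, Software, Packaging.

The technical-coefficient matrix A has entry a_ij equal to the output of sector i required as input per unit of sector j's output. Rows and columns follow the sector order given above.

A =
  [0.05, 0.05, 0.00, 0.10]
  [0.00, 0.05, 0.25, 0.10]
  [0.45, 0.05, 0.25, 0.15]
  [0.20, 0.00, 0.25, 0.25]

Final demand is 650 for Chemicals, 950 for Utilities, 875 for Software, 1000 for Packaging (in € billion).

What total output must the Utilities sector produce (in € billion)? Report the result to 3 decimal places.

x_2 = 1884.091

I − A =
  [   0.95    -0.05     0.00    -0.10]
  [   0.00     0.95    -0.25    -0.10]
  [  -0.45    -0.05     0.75    -0.15]
  [  -0.20     0.00    -0.25     0.75]
Compute the cofactors C_ij = (−1)^(i+j)·(3×3 minor ij) of I−A; the adjugate is their transpose:
adj(I−A) = Cᵀ =
  [ 0.488125   0.027500   0.034375   0.075625]
  [ 0.118125   0.472500   0.196875   0.118125]
  [ 0.350125   0.053000   0.656875   0.185125]
  [ 0.246875   0.025000   0.228125   0.659375]
det(I−A) = Σ_j (I−A)_1j·C_1j = (0.95)(0.488125) + (-0.05)(0.118125) + (0.00)(0.350125) + (-0.10)(0.246875) = 0.433125
(I − A)⁻¹ = adj(I−A) / det(I−A) ≈
  [   1.1270     0.0635     0.0794     0.1746]
  [   0.2727     1.0909     0.4545     0.2727]
  [   0.8084     0.1224     1.5166     0.4274]
  [   0.5700     0.0577     0.5267     1.5224]
x = (I − A)⁻¹ d = adj(I−A)·d / det(I−A), with det(I−A) = 0.433125:
  x_1 = (0.488125·650 + 0.027500·950 + 0.034375·875 + 0.075625·1000) / 0.433125 = 449.109375 / 0.433125 ≈ 1036.905
  x_2 = (0.118125·650 + 0.472500·950 + 0.196875·875 + 0.118125·1000) / 0.433125 = 816.046875 / 0.433125 ≈ 1884.091
  x_3 = (0.350125·650 + 0.053000·950 + 0.656875·875 + 0.185125·1000) / 0.433125 = 1037.821875 / 0.433125 ≈ 2396.126
  x_4 = (0.246875·650 + 0.025000·950 + 0.228125·875 + 0.659375·1000) / 0.433125 = 1043.203125 / 0.433125 ≈ 2408.550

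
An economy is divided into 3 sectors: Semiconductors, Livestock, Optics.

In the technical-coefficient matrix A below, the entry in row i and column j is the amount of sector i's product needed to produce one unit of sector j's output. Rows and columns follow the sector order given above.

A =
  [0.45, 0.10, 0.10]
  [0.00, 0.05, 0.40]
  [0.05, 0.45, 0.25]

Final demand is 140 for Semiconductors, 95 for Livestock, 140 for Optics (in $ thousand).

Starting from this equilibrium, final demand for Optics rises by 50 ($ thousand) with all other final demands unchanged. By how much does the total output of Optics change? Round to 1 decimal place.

I − A =
  [   0.55    -0.10    -0.10]
  [   0.00     0.95    -0.40]
  [  -0.05    -0.45     0.75]
Cofactors of I−A, C_ij = (−1)^(i+j)·(minor ij) (rows/columns in the sector order above):
  C_11 = (0.95)(0.75) − (-0.40)(-0.45) = 0.5325
  C_12 = −[(0.00)(0.75) − (-0.40)(-0.05)] = 0.0200
  C_13 = (0.00)(-0.45) − (0.95)(-0.05) = 0.0475
  C_21 = −[(-0.10)(0.75) − (-0.10)(-0.45)] = 0.1200
  C_22 = (0.55)(0.75) − (-0.10)(-0.05) = 0.4075
  C_23 = −[(0.55)(-0.45) − (-0.10)(-0.05)] = 0.2525
  C_31 = (-0.10)(-0.40) − (-0.10)(0.95) = 0.1350
  C_32 = −[(0.55)(-0.40) − (-0.10)(0.00)] = 0.2200
  C_33 = (0.55)(0.95) − (-0.10)(0.00) = 0.5225
det(I−A) = Σ_j (I−A)_1j·C_1j = (0.55)(0.5325) + (-0.10)(0.0200) + (-0.10)(0.0475) = 0.286125
adj(I−A) = Cᵀ =
  [ 0.5325   0.1200   0.1350]
  [ 0.0200   0.4075   0.2200]
  [ 0.0475   0.2525   0.5225]
(I − A)⁻¹ = adj(I−A) / det(I−A) ≈
  [   1.8611     0.4194     0.4718]
  [   0.0699     1.4242     0.7689]
  [   0.1660     0.8825     1.8261]
Δx = (I − A)⁻¹ Δd with Δd having +50 in the Optics component and 0 elsewhere.
So Δx_3 = L_33 · (+50), where L_33 = adj(I−A)_33 / det(I−A) = 0.5225 / 0.286125.
Δx_3 = 0.5225 × (+50) / 0.286125 = 26.125 / 0.286125 ≈ 91.3.

Δx_3 = 91.3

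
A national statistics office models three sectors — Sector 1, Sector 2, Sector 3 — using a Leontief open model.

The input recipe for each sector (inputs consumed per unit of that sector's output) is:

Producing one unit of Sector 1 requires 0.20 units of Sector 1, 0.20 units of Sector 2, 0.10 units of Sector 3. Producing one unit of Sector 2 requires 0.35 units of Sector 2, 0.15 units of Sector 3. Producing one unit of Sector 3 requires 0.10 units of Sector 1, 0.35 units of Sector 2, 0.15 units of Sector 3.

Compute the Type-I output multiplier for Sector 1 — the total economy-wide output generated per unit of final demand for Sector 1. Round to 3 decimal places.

I − A =
  [   0.80     0.00    -0.10]
  [  -0.20     0.65    -0.35]
  [  -0.10    -0.15     0.85]
Cofactors of I−A, C_ij = (−1)^(i+j)·(minor ij) (rows/columns in the sector order above):
  C_11 = (0.65)(0.85) − (-0.35)(-0.15) = 0.5000
  C_12 = −[(-0.20)(0.85) − (-0.35)(-0.10)] = 0.2050
  C_13 = (-0.20)(-0.15) − (0.65)(-0.10) = 0.0950
  C_21 = −[(0.00)(0.85) − (-0.10)(-0.15)] = 0.0150
  C_22 = (0.80)(0.85) − (-0.10)(-0.10) = 0.6700
  C_23 = −[(0.80)(-0.15) − (0.00)(-0.10)] = 0.1200
  C_31 = (0.00)(-0.35) − (-0.10)(0.65) = 0.0650
  C_32 = −[(0.80)(-0.35) − (-0.10)(-0.20)] = 0.3000
  C_33 = (0.80)(0.65) − (0.00)(-0.20) = 0.5200
det(I−A) = Σ_j (I−A)_1j·C_1j = (0.80)(0.5000) + (0.00)(0.2050) + (-0.10)(0.0950) = 0.3905
adj(I−A) = Cᵀ =
  [ 0.5000   0.0150   0.0650]
  [ 0.2050   0.6700   0.3000]
  [ 0.0950   0.1200   0.5200]
(I − A)⁻¹ = adj(I−A) / det(I−A) ≈
  [   1.2804     0.0384     0.1665]
  [   0.5250     1.7157     0.7682]
  [   0.2433     0.3073     1.3316]
The output multiplier for sector j is the column-j sum of the Leontief inverse (I − A)⁻¹ = adj(I−A) / det(I−A).
Column 1 of adj(I−A): (0.5000, 0.2050, 0.0950); det(I−A) = 0.3905.
m_1 = (0.5000 + 0.2050 + 0.0950) / 0.3905 = 0.80 / 0.3905 ≈ 2.049.

m_1 = 2.049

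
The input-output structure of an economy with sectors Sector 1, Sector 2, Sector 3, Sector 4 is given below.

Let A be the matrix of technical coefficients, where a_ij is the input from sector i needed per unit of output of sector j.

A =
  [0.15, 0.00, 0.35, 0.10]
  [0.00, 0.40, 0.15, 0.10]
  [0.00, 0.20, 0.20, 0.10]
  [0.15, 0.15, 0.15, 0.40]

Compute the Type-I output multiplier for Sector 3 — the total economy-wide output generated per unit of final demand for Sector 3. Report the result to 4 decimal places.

m_3 = 3.2391

I − A =
  [   0.85     0.00    -0.35    -0.10]
  [   0.00     0.60    -0.15    -0.10]
  [   0.00    -0.20     0.80    -0.10]
  [  -0.15    -0.15    -0.15     0.60]
Compute the cofactors C_ij = (−1)^(i+j)·(3×3 minor ij) of I−A; the adjugate is their transpose:
adj(I−A) = Cᵀ =
  [ 0.243750   0.062250   0.132000   0.073000]
  [ 0.014250   0.378000   0.092250   0.080750]
  [ 0.012000   0.111750   0.284250   0.068000]
  [ 0.067500   0.138000   0.127125   0.382500]
det(I−A) = Σ_j (I−A)_1j·C_1j = (0.85)(0.243750) + (0.00)(0.014250) + (-0.35)(0.012000) + (-0.10)(0.067500) = 0.1962375
(I − A)⁻¹ = adj(I−A) / det(I−A) ≈
  [   1.24212     0.31722     0.67265     0.37200]
  [   0.07262     1.92624     0.47009     0.41149]
  [   0.06115     0.56946     1.44850     0.34652]
  [   0.34397     0.70323     0.64781     1.94917]
The output multiplier for sector j is the column-j sum of the Leontief inverse (I − A)⁻¹ = adj(I−A) / det(I−A).
Column 3 of adj(I−A): (0.132000, 0.092250, 0.284250, 0.127125); det(I−A) = 0.1962375.
m_3 = (0.132000 + 0.092250 + 0.284250 + 0.127125) / 0.1962375 = 0.635625 / 0.1962375 ≈ 3.2391.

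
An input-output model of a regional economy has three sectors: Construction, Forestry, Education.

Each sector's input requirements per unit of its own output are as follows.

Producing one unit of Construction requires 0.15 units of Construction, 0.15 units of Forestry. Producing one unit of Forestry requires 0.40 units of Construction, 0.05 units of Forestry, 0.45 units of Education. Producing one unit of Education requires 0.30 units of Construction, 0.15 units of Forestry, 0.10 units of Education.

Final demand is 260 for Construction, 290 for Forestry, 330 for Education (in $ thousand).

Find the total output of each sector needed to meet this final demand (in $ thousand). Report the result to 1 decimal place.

I − A =
  [   0.85    -0.40    -0.30]
  [  -0.15     0.95    -0.15]
  [   0.00    -0.45     0.90]
Cofactors of I−A, C_ij = (−1)^(i+j)·(minor ij) (rows/columns in the sector order above):
  C_11 = (0.95)(0.90) − (-0.15)(-0.45) = 0.7875
  C_12 = −[(-0.15)(0.90) − (-0.15)(0.00)] = 0.1350
  C_13 = (-0.15)(-0.45) − (0.95)(0.00) = 0.0675
  C_21 = −[(-0.40)(0.90) − (-0.30)(-0.45)] = 0.4950
  C_22 = (0.85)(0.90) − (-0.30)(0.00) = 0.7650
  C_23 = −[(0.85)(-0.45) − (-0.40)(0.00)] = 0.3825
  C_31 = (-0.40)(-0.15) − (-0.30)(0.95) = 0.3450
  C_32 = −[(0.85)(-0.15) − (-0.30)(-0.15)] = 0.1725
  C_33 = (0.85)(0.95) − (-0.40)(-0.15) = 0.7475
det(I−A) = Σ_j (I−A)_1j·C_1j = (0.85)(0.7875) + (-0.40)(0.1350) + (-0.30)(0.0675) = 0.595125
adj(I−A) = Cᵀ =
  [ 0.7875   0.4950   0.3450]
  [ 0.1350   0.7650   0.1725]
  [ 0.0675   0.3825   0.7475]
(I − A)⁻¹ = adj(I−A) / det(I−A) ≈
  [   1.3233     0.8318     0.5797]
  [   0.2268     1.2854     0.2899]
  [   0.1134     0.6427     1.2560]
x = (I − A)⁻¹ d = adj(I−A)·d / det(I−A), with det(I−A) = 0.595125:
  x_C = (0.7875·260 + 0.4950·290 + 0.3450·330) / 0.595125 = 462.15 / 0.595125 ≈ 776.6
  x_F = (0.1350·260 + 0.7650·290 + 0.1725·330) / 0.595125 = 313.875 / 0.595125 ≈ 527.4
  x_E = (0.0675·260 + 0.3825·290 + 0.7475·330) / 0.595125 = 375.15 / 0.595125 ≈ 630.4

x_C = 776.6, x_F = 527.4, x_E = 630.4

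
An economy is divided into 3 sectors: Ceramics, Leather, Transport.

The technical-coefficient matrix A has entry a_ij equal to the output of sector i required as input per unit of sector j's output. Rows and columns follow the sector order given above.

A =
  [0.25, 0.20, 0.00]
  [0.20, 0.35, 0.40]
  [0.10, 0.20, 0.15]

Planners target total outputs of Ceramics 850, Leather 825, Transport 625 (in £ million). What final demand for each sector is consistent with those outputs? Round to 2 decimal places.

d_C = 472.50, d_L = 116.25, d_T = 281.25

I − A =
  [   0.75    -0.20     0.00]
  [  -0.20     0.65    -0.40]
  [  -0.10    -0.20     0.85]
d = (I − A) x:
  d_C = (+0.75)·850 + (-0.20)·825 + (+0.00)·625 = 472.50
  d_L = (-0.20)·850 + (+0.65)·825 + (-0.40)·625 = 116.25
  d_T = (-0.10)·850 + (-0.20)·825 + (+0.85)·625 = 281.25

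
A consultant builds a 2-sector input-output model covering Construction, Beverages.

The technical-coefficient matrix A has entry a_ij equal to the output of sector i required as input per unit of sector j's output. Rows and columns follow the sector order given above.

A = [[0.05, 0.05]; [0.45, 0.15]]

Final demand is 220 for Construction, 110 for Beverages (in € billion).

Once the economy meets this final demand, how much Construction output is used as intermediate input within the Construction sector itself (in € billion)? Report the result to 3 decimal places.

I − A =
  [   0.95    -0.05]
  [  -0.45     0.85]
det(I−A) = (0.95)(0.85) − (-0.05)(-0.45) = 0.7850
adj(I−A) = [[0.85, 0.05], [0.45, 0.95]]
(I − A)⁻¹ = adj(I−A) / det(I−A) ≈
  [   1.0828     0.0637]
  [   0.5732     1.2102]
First solve x = (I − A)⁻¹ d = adj(I−A)·d / det(I−A); in particular x_1 = (0.85·220 + 0.05·110) / 0.7850 = 192.50 / 0.7850 ≈ 245.22293.
Intermediate flow from 1 to 1: z_11 = a_11 · x_1 = 0.05 × 192.50 / 0.7850 = 9.625 / 0.7850 ≈ 12.261.

z_11 = 12.261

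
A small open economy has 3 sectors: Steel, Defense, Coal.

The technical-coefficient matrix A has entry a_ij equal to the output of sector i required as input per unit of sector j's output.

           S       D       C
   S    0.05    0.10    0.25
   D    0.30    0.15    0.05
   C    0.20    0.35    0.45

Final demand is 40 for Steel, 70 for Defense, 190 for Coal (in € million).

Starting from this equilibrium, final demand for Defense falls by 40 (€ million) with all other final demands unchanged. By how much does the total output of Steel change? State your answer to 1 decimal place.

Δx_S = -16.7

I − A =
  [   0.95    -0.10    -0.25]
  [  -0.30     0.85    -0.05]
  [  -0.20    -0.35     0.55]
Cofactors of I−A, C_ij = (−1)^(i+j)·(minor ij) (rows/columns in the sector order above):
  C_11 = (0.85)(0.55) − (-0.05)(-0.35) = 0.4500
  C_12 = −[(-0.30)(0.55) − (-0.05)(-0.20)] = 0.1750
  C_13 = (-0.30)(-0.35) − (0.85)(-0.20) = 0.2750
  C_21 = −[(-0.10)(0.55) − (-0.25)(-0.35)] = 0.1425
  C_22 = (0.95)(0.55) − (-0.25)(-0.20) = 0.4725
  C_23 = −[(0.95)(-0.35) − (-0.10)(-0.20)] = 0.3525
  C_31 = (-0.10)(-0.05) − (-0.25)(0.85) = 0.2175
  C_32 = −[(0.95)(-0.05) − (-0.25)(-0.30)] = 0.1225
  C_33 = (0.95)(0.85) − (-0.10)(-0.30) = 0.7775
det(I−A) = Σ_j (I−A)_1j·C_1j = (0.95)(0.4500) + (-0.10)(0.1750) + (-0.25)(0.2750) = 0.34125
adj(I−A) = Cᵀ =
  [ 0.4500   0.1425   0.2175]
  [ 0.1750   0.4725   0.1225]
  [ 0.2750   0.3525   0.7775]
(I − A)⁻¹ = adj(I−A) / det(I−A) ≈
  [   1.3187     0.4176     0.6374]
  [   0.5128     1.3846     0.3590]
  [   0.8059     1.0330     2.2784]
Δx = (I − A)⁻¹ Δd with Δd having -40 in the Defense component and 0 elsewhere.
So Δx_S = L_SD · (-40), where L_SD = adj(I−A)_SD / det(I−A) = 0.1425 / 0.34125.
Δx_S = 0.1425 × (-40) / 0.34125 = -5.70 / 0.34125 ≈ -16.7.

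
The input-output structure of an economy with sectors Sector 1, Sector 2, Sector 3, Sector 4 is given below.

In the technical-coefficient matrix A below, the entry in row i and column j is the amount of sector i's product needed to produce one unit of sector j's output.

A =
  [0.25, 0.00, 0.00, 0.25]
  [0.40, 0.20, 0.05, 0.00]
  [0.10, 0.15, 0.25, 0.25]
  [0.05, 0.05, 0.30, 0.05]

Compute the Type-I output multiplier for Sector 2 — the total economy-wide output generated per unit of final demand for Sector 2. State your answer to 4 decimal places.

I − A =
  [   0.75     0.00     0.00    -0.25]
  [  -0.40     0.80    -0.05     0.00]
  [  -0.10    -0.15     0.75    -0.25]
  [  -0.05    -0.05    -0.30     0.95]
Compute the cofactors C_ij = (−1)^(i+j)·(3×3 minor ij) of I−A; the adjugate is their transpose:
adj(I−A) = Cᵀ =
  [ 0.502250   0.020625   0.060625   0.148125]
  [ 0.260375   0.461250   0.065000   0.085625]
  [ 0.148000   0.115625   0.555000   0.185000]
  [ 0.086875   0.061875   0.181875   0.444375]
det(I−A) = Σ_j (I−A)_1j·C_1j = (0.75)(0.502250) + (0.00)(0.260375) + (0.00)(0.148000) + (-0.25)(0.086875) = 0.35496875
(I − A)⁻¹ = adj(I−A) / det(I−A) ≈
  [   1.41491     0.05810     0.17079     0.41729]
  [   0.73352     1.29941     0.18311     0.24122]
  [   0.41694     0.32573     1.56352     0.52117]
  [   0.24474     0.17431     0.51237     1.25187]
The output multiplier for sector j is the column-j sum of the Leontief inverse (I − A)⁻¹ = adj(I−A) / det(I−A).
Column 2 of adj(I−A): (0.020625, 0.461250, 0.115625, 0.061875); det(I−A) = 0.35496875.
m_2 = (0.020625 + 0.461250 + 0.115625 + 0.061875) / 0.35496875 = 0.659375 / 0.35496875 ≈ 1.8576.

m_2 = 1.8576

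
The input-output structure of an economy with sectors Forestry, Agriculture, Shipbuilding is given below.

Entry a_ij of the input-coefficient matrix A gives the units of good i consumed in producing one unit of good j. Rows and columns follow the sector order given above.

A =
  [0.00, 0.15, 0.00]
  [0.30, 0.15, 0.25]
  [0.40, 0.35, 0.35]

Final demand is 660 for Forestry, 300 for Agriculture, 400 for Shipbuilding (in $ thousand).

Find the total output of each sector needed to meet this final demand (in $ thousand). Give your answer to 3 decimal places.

I − A =
  [   1.00    -0.15     0.00]
  [  -0.30     0.85    -0.25]
  [  -0.40    -0.35     0.65]
Cofactors of I−A, C_ij = (−1)^(i+j)·(minor ij) (rows/columns in the sector order above):
  C_11 = (0.85)(0.65) − (-0.25)(-0.35) = 0.4650
  C_12 = −[(-0.30)(0.65) − (-0.25)(-0.40)] = 0.2950
  C_13 = (-0.30)(-0.35) − (0.85)(-0.40) = 0.4450
  C_21 = −[(-0.15)(0.65) − (0.00)(-0.35)] = 0.0975
  C_22 = (1.00)(0.65) − (0.00)(-0.40) = 0.6500
  C_23 = −[(1.00)(-0.35) − (-0.15)(-0.40)] = 0.4100
  C_31 = (-0.15)(-0.25) − (0.00)(0.85) = 0.0375
  C_32 = −[(1.00)(-0.25) − (0.00)(-0.30)] = 0.2500
  C_33 = (1.00)(0.85) − (-0.15)(-0.30) = 0.8050
det(I−A) = Σ_j (I−A)_1j·C_1j = (1.00)(0.4650) + (-0.15)(0.2950) + (0.00)(0.4450) = 0.42075
adj(I−A) = Cᵀ =
  [ 0.4650   0.0975   0.0375]
  [ 0.2950   0.6500   0.2500]
  [ 0.4450   0.4100   0.8050]
(I − A)⁻¹ = adj(I−A) / det(I−A) ≈
  [   1.1052     0.2317     0.0891]
  [   0.7011     1.5449     0.5942]
  [   1.0576     0.9745     1.9133]
x = (I − A)⁻¹ d = adj(I−A)·d / det(I−A), with det(I−A) = 0.42075:
  x_F = (0.4650·660 + 0.0975·300 + 0.0375·400) / 0.42075 = 351.15 / 0.42075 ≈ 834.581
  x_A = (0.2950·660 + 0.6500·300 + 0.2500·400) / 0.42075 = 489.70 / 0.42075 ≈ 1163.874
  x_S = (0.4450·660 + 0.4100·300 + 0.8050·400) / 0.42075 = 738.70 / 0.42075 ≈ 1755.674

x_F = 834.581, x_A = 1163.874, x_S = 1755.674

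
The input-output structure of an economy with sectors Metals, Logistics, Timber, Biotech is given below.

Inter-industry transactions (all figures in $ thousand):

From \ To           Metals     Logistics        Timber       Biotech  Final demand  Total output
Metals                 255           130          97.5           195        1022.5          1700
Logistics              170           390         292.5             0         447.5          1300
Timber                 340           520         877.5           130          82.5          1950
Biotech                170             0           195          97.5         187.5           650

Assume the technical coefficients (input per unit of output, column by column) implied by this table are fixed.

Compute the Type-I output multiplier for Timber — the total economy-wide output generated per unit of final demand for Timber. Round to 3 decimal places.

m_3 = 3.719

Technical coefficients a_ij = z_ij / X_j:
  a_11 = 255/1700 = 0.15, a_21 = 170/1700 = 0.10, a_31 = 340/1700 = 0.20, a_41 = 170/1700 = 0.10
  a_12 = 130/1300 = 0.10, a_22 = 390/1300 = 0.30, a_32 = 520/1300 = 0.40, a_42 = 0/1300 = 0.00
  a_13 = 97.5/1950 = 0.05, a_23 = 292.5/1950 = 0.15, a_33 = 877.5/1950 = 0.45, a_43 = 195/1950 = 0.10
  a_14 = 195/650 = 0.30, a_24 = 0/650 = 0.00, a_34 = 130/650 = 0.20, a_44 = 97.5/650 = 0.15
I − A =
  [   0.85    -0.10    -0.05    -0.30]
  [  -0.10     0.70    -0.15     0.00]
  [  -0.20    -0.40     0.55    -0.20]
  [  -0.10     0.00    -0.10     0.85]
Compute the cofactors C_ij = (−1)^(i+j)·(3×3 minor ij) of I−A; the adjugate is their transpose:
adj(I−A) = Cᵀ =
  [ 0.262250   0.073750   0.063500   0.107500]
  [ 0.073250   0.348375   0.111125   0.052000]
  [ 0.167000   0.296000   0.476250   0.171000]
  [ 0.050500   0.043500   0.063500   0.258750]
det(I−A) = Σ_j (I−A)_1j·C_1j = (0.85)(0.262250) + (-0.10)(0.073250) + (-0.05)(0.167000) + (-0.30)(0.050500) = 0.1920875
(I − A)⁻¹ = adj(I−A) / det(I−A) ≈
  [   1.3653     0.3839     0.3306     0.5596]
  [   0.3813     1.8136     0.5785     0.2707]
  [   0.8694     1.5410     2.4793     0.8902]
  [   0.2629     0.2265     0.3306     1.3470]
The output multiplier for sector j is the column-j sum of the Leontief inverse (I − A)⁻¹ = adj(I−A) / det(I−A).
Column 3 of adj(I−A): (0.063500, 0.111125, 0.476250, 0.063500); det(I−A) = 0.1920875.
m_3 = (0.063500 + 0.111125 + 0.476250 + 0.063500) / 0.1920875 = 0.714375 / 0.1920875 ≈ 3.719.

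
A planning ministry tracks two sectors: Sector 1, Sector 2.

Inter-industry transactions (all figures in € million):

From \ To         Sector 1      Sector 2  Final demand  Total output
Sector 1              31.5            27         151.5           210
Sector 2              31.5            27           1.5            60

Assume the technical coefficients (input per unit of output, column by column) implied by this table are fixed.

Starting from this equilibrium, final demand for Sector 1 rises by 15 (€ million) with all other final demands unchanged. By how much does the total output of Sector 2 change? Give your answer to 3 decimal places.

Technical coefficients a_ij = z_ij / X_j:
  a_11 = 31.5/210 = 0.15, a_21 = 31.5/210 = 0.15
  a_12 = 27/60 = 0.45, a_22 = 27/60 = 0.45
I − A =
  [   0.85    -0.45]
  [  -0.15     0.55]
det(I−A) = (0.85)(0.55) − (-0.45)(-0.15) = 0.4000
adj(I−A) = [[0.55, 0.45], [0.15, 0.85]]
(I − A)⁻¹ = adj(I−A) / det(I−A) ≈
  [   1.3750     1.1250]
  [   0.3750     2.1250]
Δx = (I − A)⁻¹ Δd with Δd having +15 in the Sector 1 component and 0 elsewhere.
So Δx_2 = L_21 · (+15), where L_21 = adj(I−A)_21 / det(I−A) = 0.15 / 0.4000.
Δx_2 = 0.15 × (+15) / 0.4000 = 2.25 / 0.4000 = 5.625.

Δx_2 = 5.625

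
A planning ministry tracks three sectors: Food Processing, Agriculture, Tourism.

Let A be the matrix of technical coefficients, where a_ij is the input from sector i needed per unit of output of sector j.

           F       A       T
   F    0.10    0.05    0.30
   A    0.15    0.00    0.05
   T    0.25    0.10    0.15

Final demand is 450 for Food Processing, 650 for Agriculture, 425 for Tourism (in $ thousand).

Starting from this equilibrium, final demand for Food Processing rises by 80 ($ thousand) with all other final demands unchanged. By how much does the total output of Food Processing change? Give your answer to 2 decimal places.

Δx_F = 100.30

I − A =
  [   0.90    -0.05    -0.30]
  [  -0.15     1.00    -0.05]
  [  -0.25    -0.10     0.85]
Cofactors of I−A, C_ij = (−1)^(i+j)·(minor ij) (rows/columns in the sector order above):
  C_11 = (1.00)(0.85) − (-0.05)(-0.10) = 0.8450
  C_12 = −[(-0.15)(0.85) − (-0.05)(-0.25)] = 0.1400
  C_13 = (-0.15)(-0.10) − (1.00)(-0.25) = 0.2650
  C_21 = −[(-0.05)(0.85) − (-0.30)(-0.10)] = 0.0725
  C_22 = (0.90)(0.85) − (-0.30)(-0.25) = 0.6900
  C_23 = −[(0.90)(-0.10) − (-0.05)(-0.25)] = 0.1025
  C_31 = (-0.05)(-0.05) − (-0.30)(1.00) = 0.3025
  C_32 = −[(0.90)(-0.05) − (-0.30)(-0.15)] = 0.0900
  C_33 = (0.90)(1.00) − (-0.05)(-0.15) = 0.8925
det(I−A) = Σ_j (I−A)_1j·C_1j = (0.90)(0.8450) + (-0.05)(0.1400) + (-0.30)(0.2650) = 0.6740
adj(I−A) = Cᵀ =
  [ 0.8450   0.0725   0.3025]
  [ 0.1400   0.6900   0.0900]
  [ 0.2650   0.1025   0.8925]
(I − A)⁻¹ = adj(I−A) / det(I−A) ≈
  [   1.2537     0.1076     0.4488]
  [   0.2077     1.0237     0.1335]
  [   0.3932     0.1521     1.3242]
Δx = (I − A)⁻¹ Δd with Δd having +80 in the Food Processing component and 0 elsewhere.
So Δx_F = L_FF · (+80), where L_FF = adj(I−A)_FF / det(I−A) = 0.8450 / 0.6740.
Δx_F = 0.8450 × (+80) / 0.6740 = 67.60 / 0.6740 ≈ 100.30.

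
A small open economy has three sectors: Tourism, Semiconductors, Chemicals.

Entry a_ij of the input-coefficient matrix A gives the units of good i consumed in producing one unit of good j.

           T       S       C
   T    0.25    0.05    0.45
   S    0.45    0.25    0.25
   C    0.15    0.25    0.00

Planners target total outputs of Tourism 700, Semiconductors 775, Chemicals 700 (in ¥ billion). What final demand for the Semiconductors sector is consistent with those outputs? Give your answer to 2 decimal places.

I − A =
  [   0.75    -0.05    -0.45]
  [  -0.45     0.75    -0.25]
  [  -0.15    -0.25     1.00]
d = (I − A) x:
  d_T = (+0.75)·700 + (-0.05)·775 + (-0.45)·700 = 171.25
  d_S = (-0.45)·700 + (+0.75)·775 + (-0.25)·700 = 91.25
  d_C = (-0.15)·700 + (-0.25)·775 + (+1.00)·700 = 401.25

d_S = 91.25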